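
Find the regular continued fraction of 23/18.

Run the Euclidean algorithm on 23 and 18; the successive quotients are the partial quotients a_0, a_1, ... (each step inverts the fractional part left over by the previous one):
  23 = 1*18 + 5, so a_0 = 1.
  18 = 3*5 + 3, so a_1 = 3.
  5 = 1*3 + 2, so a_2 = 1.
  3 = 1*2 + 1, so a_3 = 1.
  2 = 2*1 + 0, so a_4 = 2.
The remainder reaches 0 after 5 divisions, so the expansion has 5 partial quotients, read off in order.

[1; 3, 1, 1, 2]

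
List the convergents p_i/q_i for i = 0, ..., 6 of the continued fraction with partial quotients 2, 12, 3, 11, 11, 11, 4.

Using the convergent recurrence p_i = a_i*p_{i-1} + p_{i-2}, q_i = a_i*q_{i-1} + q_{i-2} with p_{-2}=0, p_{-1}=1, q_{-2}=1, q_{-1}=0:
  i=0: a_0=2, p_0 = 2*1 + 0 = 2, q_0 = 2*0 + 1 = 1.
  i=1: a_1=12, p_1 = 12*2 + 1 = 25, q_1 = 12*1 + 0 = 12.
  i=2: a_2=3, p_2 = 3*25 + 2 = 77, q_2 = 3*12 + 1 = 37.
  i=3: a_3=11, p_3 = 11*77 + 25 = 872, q_3 = 11*37 + 12 = 419.
  i=4: a_4=11, p_4 = 11*872 + 77 = 9669, q_4 = 11*419 + 37 = 4646.
  i=5: a_5=11, p_5 = 11*9669 + 872 = 107231, q_5 = 11*4646 + 419 = 51525.
  i=6: a_6=4, p_6 = 4*107231 + 9669 = 438593, q_6 = 4*51525 + 4646 = 210746.

2/1, 25/12, 77/37, 872/419, 9669/4646, 107231/51525, 438593/210746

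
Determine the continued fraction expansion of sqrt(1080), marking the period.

Write x_i = (sqrt(1080) + m_i)/d_i with (m_0, d_0) = (0, 1). a_0 = floor(sqrt(1080)) = 32, since 32^2 = 1024 <= 1080 < 1089 = 33^2.
Iterate m_{i+1} = d_i*a_i - m_i, d_{i+1} = (1080 - m_{i+1}^2)/d_i, a_{i+1} = floor((a_0 + m_{i+1})/d_{i+1}):
  m_1 = 1*32 - 0 = 32, d_1 = (1080 - 32^2)/1 = 56/1 = 56, a_1 = floor((32 + 32)/56) = 1.
  m_2 = 56*1 - 32 = 24, d_2 = (1080 - 24^2)/56 = 504/56 = 9, a_2 = floor((32 + 24)/9) = 6.
  m_3 = 9*6 - 24 = 30, d_3 = (1080 - 30^2)/9 = 180/9 = 20, a_3 = floor((32 + 30)/20) = 3.
  m_4 = 20*3 - 30 = 30, d_4 = (1080 - 30^2)/20 = 180/20 = 9, a_4 = floor((32 + 30)/9) = 6.
  m_5 = 9*6 - 30 = 24, d_5 = (1080 - 24^2)/9 = 504/9 = 56, a_5 = floor((32 + 24)/56) = 1.
  m_6 = 56*1 - 24 = 32, d_6 = (1080 - 32^2)/56 = 56/56 = 1, a_6 = floor((32 + 32)/1) = 64.
  m_7 = 1*64 - 32 = 32, d_7 = (1080 - 32^2)/1 = 56/1 = 56: (m_7, d_7) = (m_1, d_1) = (32, 56), so from here the quotients repeat a_1, ..., a_6; the period length is 6.
Hence the expansion of sqrt(1080) is a_0 = 32 followed by the repeating block 1, 6, 3, 6, 1, 64 (period 6).

[32; (1, 6, 3, 6, 1, 64)]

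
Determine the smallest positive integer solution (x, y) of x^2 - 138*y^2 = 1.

First expand sqrt(138) as a continued fraction. With x_i = (sqrt(138) + m_i)/d_i and (m_0, d_0) = (0, 1): a_0 = floor(sqrt(138)) = 11, since 11^2 = 121 <= 138 < 144 = 12^2.
Iterate m_{i+1} = d_i*a_i - m_i, d_{i+1} = (138 - m_{i+1}^2)/d_i, a_{i+1} = floor((a_0 + m_{i+1})/d_{i+1}):
  m_1 = 1*11 - 0 = 11, d_1 = (138 - 11^2)/1 = 17/1 = 17, a_1 = floor((11 + 11)/17) = 1.
  m_2 = 17*1 - 11 = 6, d_2 = (138 - 6^2)/17 = 102/17 = 6, a_2 = floor((11 + 6)/6) = 2.
  m_3 = 6*2 - 6 = 6, d_3 = (138 - 6^2)/6 = 102/6 = 17, a_3 = floor((11 + 6)/17) = 1.
  m_4 = 17*1 - 6 = 11, d_4 = (138 - 11^2)/17 = 17/17 = 1, a_4 = floor((11 + 11)/1) = 22.
  m_5 = 1*22 - 11 = 11, d_5 = (138 - 11^2)/1 = 17/1 = 17: (m_5, d_5) = (m_1, d_1) = (11, 17), so from here the quotients repeat a_1, ..., a_4; the period length is 4.
So sqrt(138) = [11; (1, 2, 1, 22)] with period length k = 4.
k is even, so the fundamental solution of x^2 - 138y^2 = 1 is (p_{k-1}, q_{k-1}) = (p_3, q_3); compute convergents through index 3.
Convergents (p_i = a_i*p_{i-1} + p_{i-2}, q_i = a_i*q_{i-1} + q_{i-2} with p_{-2}=0, p_{-1}=1, q_{-2}=1, q_{-1}=0):
  i=0: a_0=11, p_0 = 11*1 + 0 = 11, q_0 = 11*0 + 1 = 1.
  i=1: a_1=1, p_1 = 1*11 + 1 = 12, q_1 = 1*1 + 0 = 1.
  i=2: a_2=2, p_2 = 2*12 + 11 = 35, q_2 = 2*1 + 1 = 3.
  i=3: a_3=1, p_3 = 1*35 + 12 = 47, q_3 = 1*3 + 1 = 4.
Check: 47^2 - 138*4^2 = 2209 - 2208 = 1, so (x, y) = (47, 4) solves the equation, and by the theorem it is the least positive solution.

(x, y) = (47, 4)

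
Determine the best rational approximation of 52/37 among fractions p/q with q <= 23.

31/22

Expand x = 52/37 as a continued fraction with the Euclidean algorithm:
  52 = 1*37 + 15, so a_0 = 1.
  37 = 2*15 + 7, so a_1 = 2.
  15 = 2*7 + 1, so a_2 = 2.
  7 = 7*1 + 0, so a_3 = 7.
so x = [1; 2, 2, 7].
Convergents (p_i = a_i*p_{i-1} + p_{i-2}, q_i = a_i*q_{i-1} + q_{i-2} with p_{-2}=0, p_{-1}=1, q_{-2}=1, q_{-1}=0), until the denominator exceeds 23:
  i=0: a_0=1, p_0 = 1*1 + 0 = 1, q_0 = 1*0 + 1 = 1.
  i=1: a_1=2, p_1 = 2*1 + 1 = 3, q_1 = 2*1 + 0 = 2.
  i=2: a_2=2, p_2 = 2*3 + 1 = 7, q_2 = 2*2 + 1 = 5.
  i=3: a_3=7, p_3 = 7*7 + 3 = 52, q_3 = 7*5 + 2 = 37.
q_3 = 37 > 23, so the last convergent with denominator <= 23 is p_2/q_2 = 7/5.
The closest fraction with denominator <= 23 is either p_2/q_2 or the intermediate fraction (k*p_2 + p_1)/(k*q_2 + q_1) with the largest k >= 1 whose denominator stays <= 23; these approach x as k grows, and every other convergent or intermediate fraction in range is farther away.
Largest k: floor((23 - q_1)/q_2) = floor((23 - 2)/5) = 4.
That gives (4*7 + 3)/(4*5 + 2) = 31/22.
Compare the errors: |x - 7/5| = |52*5 - 7*37|/(37*5) = 1/185, and |x - 31/22| = |52*22 - 31*37|/(37*22) = 3/814.
Cross-multiplying, 3*185 = 555 < 814 = 1*814, so 3/814 is smaller: the intermediate fraction 31/22 is closer to x than 7/5.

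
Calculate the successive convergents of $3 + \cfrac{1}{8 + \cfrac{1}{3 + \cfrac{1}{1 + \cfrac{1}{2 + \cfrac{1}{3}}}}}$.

Using the convergent recurrence p_i = a_i*p_{i-1} + p_{i-2}, q_i = a_i*q_{i-1} + q_{i-2} with p_{-2}=0, p_{-1}=1, q_{-2}=1, q_{-1}=0:
  i=0: a_0=3, p_0 = 3*1 + 0 = 3, q_0 = 3*0 + 1 = 1.
  i=1: a_1=8, p_1 = 8*3 + 1 = 25, q_1 = 8*1 + 0 = 8.
  i=2: a_2=3, p_2 = 3*25 + 3 = 78, q_2 = 3*8 + 1 = 25.
  i=3: a_3=1, p_3 = 1*78 + 25 = 103, q_3 = 1*25 + 8 = 33.
  i=4: a_4=2, p_4 = 2*103 + 78 = 284, q_4 = 2*33 + 25 = 91.
  i=5: a_5=3, p_5 = 3*284 + 103 = 955, q_5 = 3*91 + 33 = 306.

3/1, 25/8, 78/25, 103/33, 284/91, 955/306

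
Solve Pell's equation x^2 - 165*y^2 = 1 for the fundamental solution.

First expand sqrt(165) as a continued fraction. With x_i = (sqrt(165) + m_i)/d_i and (m_0, d_0) = (0, 1): a_0 = floor(sqrt(165)) = 12, since 12^2 = 144 <= 165 < 169 = 13^2.
Iterate m_{i+1} = d_i*a_i - m_i, d_{i+1} = (165 - m_{i+1}^2)/d_i, a_{i+1} = floor((a_0 + m_{i+1})/d_{i+1}):
  m_1 = 1*12 - 0 = 12, d_1 = (165 - 12^2)/1 = 21/1 = 21, a_1 = floor((12 + 12)/21) = 1.
  m_2 = 21*1 - 12 = 9, d_2 = (165 - 9^2)/21 = 84/21 = 4, a_2 = floor((12 + 9)/4) = 5.
  m_3 = 4*5 - 9 = 11, d_3 = (165 - 11^2)/4 = 44/4 = 11, a_3 = floor((12 + 11)/11) = 2.
  m_4 = 11*2 - 11 = 11, d_4 = (165 - 11^2)/11 = 44/11 = 4, a_4 = floor((12 + 11)/4) = 5.
  m_5 = 4*5 - 11 = 9, d_5 = (165 - 9^2)/4 = 84/4 = 21, a_5 = floor((12 + 9)/21) = 1.
  m_6 = 21*1 - 9 = 12, d_6 = (165 - 12^2)/21 = 21/21 = 1, a_6 = floor((12 + 12)/1) = 24.
  m_7 = 1*24 - 12 = 12, d_7 = (165 - 12^2)/1 = 21/1 = 21: (m_7, d_7) = (m_1, d_1) = (12, 21), so from here the quotients repeat a_1, ..., a_6; the period length is 6.
So sqrt(165) = [12; (1, 5, 2, 5, 1, 24)] with period length k = 6.
k is even, so the fundamental solution of x^2 - 165y^2 = 1 is (p_{k-1}, q_{k-1}) = (p_5, q_5); compute convergents through index 5.
Convergents (p_i = a_i*p_{i-1} + p_{i-2}, q_i = a_i*q_{i-1} + q_{i-2} with p_{-2}=0, p_{-1}=1, q_{-2}=1, q_{-1}=0):
  i=0: a_0=12, p_0 = 12*1 + 0 = 12, q_0 = 12*0 + 1 = 1.
  i=1: a_1=1, p_1 = 1*12 + 1 = 13, q_1 = 1*1 + 0 = 1.
  i=2: a_2=5, p_2 = 5*13 + 12 = 77, q_2 = 5*1 + 1 = 6.
  i=3: a_3=2, p_3 = 2*77 + 13 = 167, q_3 = 2*6 + 1 = 13.
  i=4: a_4=5, p_4 = 5*167 + 77 = 912, q_4 = 5*13 + 6 = 71.
  i=5: a_5=1, p_5 = 1*912 + 167 = 1079, q_5 = 1*71 + 13 = 84.
Check: 1079^2 - 165*84^2 = 1164241 - 1164240 = 1, so (x, y) = (1079, 84) solves the equation, and by the theorem it is the least positive solution.

(x, y) = (1079, 84)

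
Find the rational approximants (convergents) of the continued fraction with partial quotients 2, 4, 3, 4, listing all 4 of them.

Using the convergent recurrence p_i = a_i*p_{i-1} + p_{i-2}, q_i = a_i*q_{i-1} + q_{i-2} with p_{-2}=0, p_{-1}=1, q_{-2}=1, q_{-1}=0:
  i=0: a_0=2, p_0 = 2*1 + 0 = 2, q_0 = 2*0 + 1 = 1.
  i=1: a_1=4, p_1 = 4*2 + 1 = 9, q_1 = 4*1 + 0 = 4.
  i=2: a_2=3, p_2 = 3*9 + 2 = 29, q_2 = 3*4 + 1 = 13.
  i=3: a_3=4, p_3 = 4*29 + 9 = 125, q_3 = 4*13 + 4 = 56.

2/1, 9/4, 29/13, 125/56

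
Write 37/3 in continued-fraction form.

Run the Euclidean algorithm on 37 and 3; the successive quotients are the partial quotients a_0, a_1, ... (each step inverts the fractional part left over by the previous one):
  37 = 12*3 + 1, so a_0 = 12.
  3 = 3*1 + 0, so a_1 = 3.
The remainder reaches 0 after 2 divisions, so the expansion has 2 partial quotients, read off in order.

[12; 3]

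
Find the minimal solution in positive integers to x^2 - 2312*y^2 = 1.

First expand sqrt(2312) as a continued fraction. With x_i = (sqrt(2312) + m_i)/d_i and (m_0, d_0) = (0, 1): a_0 = floor(sqrt(2312)) = 48, since 48^2 = 2304 <= 2312 < 2401 = 49^2.
Iterate m_{i+1} = d_i*a_i - m_i, d_{i+1} = (2312 - m_{i+1}^2)/d_i, a_{i+1} = floor((a_0 + m_{i+1})/d_{i+1}):
  m_1 = 1*48 - 0 = 48, d_1 = (2312 - 48^2)/1 = 8/1 = 8, a_1 = floor((48 + 48)/8) = 12.
  m_2 = 8*12 - 48 = 48, d_2 = (2312 - 48^2)/8 = 8/8 = 1, a_2 = floor((48 + 48)/1) = 96.
  m_3 = 1*96 - 48 = 48, d_3 = (2312 - 48^2)/1 = 8/1 = 8: (m_3, d_3) = (m_1, d_1) = (48, 8), so from here the quotients repeat a_1, a_2; the period length is 2.
So sqrt(2312) = [48; (12, 96)] with period length k = 2.
k is even, so the fundamental solution of x^2 - 2312y^2 = 1 is (p_{k-1}, q_{k-1}) = (p_1, q_1); compute convergents through index 1.
Convergents (p_i = a_i*p_{i-1} + p_{i-2}, q_i = a_i*q_{i-1} + q_{i-2} with p_{-2}=0, p_{-1}=1, q_{-2}=1, q_{-1}=0):
  i=0: a_0=48, p_0 = 48*1 + 0 = 48, q_0 = 48*0 + 1 = 1.
  i=1: a_1=12, p_1 = 12*48 + 1 = 577, q_1 = 12*1 + 0 = 12.
Check: 577^2 - 2312*12^2 = 332929 - 332928 = 1, so (x, y) = (577, 12) solves the equation, and by the theorem it is the least positive solution.

(x, y) = (577, 12)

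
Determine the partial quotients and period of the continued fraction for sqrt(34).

Write x_i = (sqrt(34) + m_i)/d_i with (m_0, d_0) = (0, 1). a_0 = floor(sqrt(34)) = 5, since 5^2 = 25 <= 34 < 36 = 6^2.
Iterate m_{i+1} = d_i*a_i - m_i, d_{i+1} = (34 - m_{i+1}^2)/d_i, a_{i+1} = floor((a_0 + m_{i+1})/d_{i+1}):
  m_1 = 1*5 - 0 = 5, d_1 = (34 - 5^2)/1 = 9/1 = 9, a_1 = floor((5 + 5)/9) = 1.
  m_2 = 9*1 - 5 = 4, d_2 = (34 - 4^2)/9 = 18/9 = 2, a_2 = floor((5 + 4)/2) = 4.
  m_3 = 2*4 - 4 = 4, d_3 = (34 - 4^2)/2 = 18/2 = 9, a_3 = floor((5 + 4)/9) = 1.
  m_4 = 9*1 - 4 = 5, d_4 = (34 - 5^2)/9 = 9/9 = 1, a_4 = floor((5 + 5)/1) = 10.
  m_5 = 1*10 - 5 = 5, d_5 = (34 - 5^2)/1 = 9/1 = 9: (m_5, d_5) = (m_1, d_1) = (5, 9), so from here the quotients repeat a_1, ..., a_4; the period length is 4.
Hence the expansion of sqrt(34) is a_0 = 5 followed by the repeating block 1, 4, 1, 10 (period 4).

[5; (1, 4, 1, 10)]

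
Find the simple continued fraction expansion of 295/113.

[2; 1, 1, 1, 1, 3, 6]

Run the Euclidean algorithm on 295 and 113; the successive quotients are the partial quotients a_0, a_1, ... (each step inverts the fractional part left over by the previous one):
  295 = 2*113 + 69, so a_0 = 2.
  113 = 1*69 + 44, so a_1 = 1.
  69 = 1*44 + 25, so a_2 = 1.
  44 = 1*25 + 19, so a_3 = 1.
  25 = 1*19 + 6, so a_4 = 1.
  19 = 3*6 + 1, so a_5 = 3.
  6 = 6*1 + 0, so a_6 = 6.
The remainder reaches 0 after 7 divisions, so the expansion has 7 partial quotients, read off in order.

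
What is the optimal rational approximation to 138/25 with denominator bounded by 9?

11/2

Expand x = 138/25 as a continued fraction with the Euclidean algorithm:
  138 = 5*25 + 13, so a_0 = 5.
  25 = 1*13 + 12, so a_1 = 1.
  13 = 1*12 + 1, so a_2 = 1.
  12 = 12*1 + 0, so a_3 = 12.
so x = [5; 1, 1, 12].
Convergents (p_i = a_i*p_{i-1} + p_{i-2}, q_i = a_i*q_{i-1} + q_{i-2} with p_{-2}=0, p_{-1}=1, q_{-2}=1, q_{-1}=0), until the denominator exceeds 9:
  i=0: a_0=5, p_0 = 5*1 + 0 = 5, q_0 = 5*0 + 1 = 1.
  i=1: a_1=1, p_1 = 1*5 + 1 = 6, q_1 = 1*1 + 0 = 1.
  i=2: a_2=1, p_2 = 1*6 + 5 = 11, q_2 = 1*1 + 1 = 2.
  i=3: a_3=12, p_3 = 12*11 + 6 = 138, q_3 = 12*2 + 1 = 25.
q_3 = 25 > 9, so the last convergent with denominator <= 9 is p_2/q_2 = 11/2.
The closest fraction with denominator <= 9 is either p_2/q_2 or the intermediate fraction (k*p_2 + p_1)/(k*q_2 + q_1) with the largest k >= 1 whose denominator stays <= 9; these approach x as k grows, and every other convergent or intermediate fraction in range is farther away.
Largest k: floor((9 - q_1)/q_2) = floor((9 - 1)/2) = 4.
That gives (4*11 + 6)/(4*2 + 1) = 50/9.
Compare the errors: |x - 11/2| = |138*2 - 11*25|/(25*2) = 1/50, and |x - 50/9| = |138*9 - 50*25|/(25*9) = 8/225.
Cross-multiplying, 1*225 = 225 < 400 = 8*50, so 1/50 is smaller: the convergent 11/2 is closer to x than 50/9.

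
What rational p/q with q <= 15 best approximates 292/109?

Expand x = 292/109 as a continued fraction with the Euclidean algorithm:
  292 = 2*109 + 74, so a_0 = 2.
  109 = 1*74 + 35, so a_1 = 1.
  74 = 2*35 + 4, so a_2 = 2.
  35 = 8*4 + 3, so a_3 = 8.
  4 = 1*3 + 1, so a_4 = 1.
  3 = 3*1 + 0, so a_5 = 3.
so x = [2; 1, 2, 8, 1, 3].
Convergents (p_i = a_i*p_{i-1} + p_{i-2}, q_i = a_i*q_{i-1} + q_{i-2} with p_{-2}=0, p_{-1}=1, q_{-2}=1, q_{-1}=0), until the denominator exceeds 15:
  i=0: a_0=2, p_0 = 2*1 + 0 = 2, q_0 = 2*0 + 1 = 1.
  i=1: a_1=1, p_1 = 1*2 + 1 = 3, q_1 = 1*1 + 0 = 1.
  i=2: a_2=2, p_2 = 2*3 + 2 = 8, q_2 = 2*1 + 1 = 3.
  i=3: a_3=8, p_3 = 8*8 + 3 = 67, q_3 = 8*3 + 1 = 25.
q_3 = 25 > 15, so the last convergent with denominator <= 15 is p_2/q_2 = 8/3.
The closest fraction with denominator <= 15 is either p_2/q_2 or the intermediate fraction (k*p_2 + p_1)/(k*q_2 + q_1) with the largest k >= 1 whose denominator stays <= 15; these approach x as k grows, and every other convergent or intermediate fraction in range is farther away.
Largest k: floor((15 - q_1)/q_2) = floor((15 - 1)/3) = 4.
That gives (4*8 + 3)/(4*3 + 1) = 35/13.
Compare the errors: |x - 8/3| = |292*3 - 8*109|/(109*3) = 4/327, and |x - 35/13| = |292*13 - 35*109|/(109*13) = 19/1417.
Cross-multiplying, 4*1417 = 5668 < 6213 = 19*327, so 4/327 is smaller: the convergent 8/3 is closer to x than 35/13.

8/3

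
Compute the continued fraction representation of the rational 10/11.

[0; 1, 10]

Run the Euclidean algorithm on 10 and 11; the successive quotients are the partial quotients a_0, a_1, ... (each step inverts the fractional part left over by the previous one):
  10 = 0*11 + 10, so a_0 = 0.
  11 = 1*10 + 1, so a_1 = 1.
  10 = 10*1 + 0, so a_2 = 10.
The remainder reaches 0 after 3 divisions, so the expansion has 3 partial quotients, read off in order.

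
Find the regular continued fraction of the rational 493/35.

[14; 11, 1, 2]

Run the Euclidean algorithm on 493 and 35; the successive quotients are the partial quotients a_0, a_1, ... (each step inverts the fractional part left over by the previous one):
  493 = 14*35 + 3, so a_0 = 14.
  35 = 11*3 + 2, so a_1 = 11.
  3 = 1*2 + 1, so a_2 = 1.
  2 = 2*1 + 0, so a_3 = 2.
The remainder reaches 0 after 4 divisions, so the expansion has 4 partial quotients, read off in order.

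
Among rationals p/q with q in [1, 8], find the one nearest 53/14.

19/5

Expand x = 53/14 as a continued fraction with the Euclidean algorithm:
  53 = 3*14 + 11, so a_0 = 3.
  14 = 1*11 + 3, so a_1 = 1.
  11 = 3*3 + 2, so a_2 = 3.
  3 = 1*2 + 1, so a_3 = 1.
  2 = 2*1 + 0, so a_4 = 2.
so x = [3; 1, 3, 1, 2].
Convergents (p_i = a_i*p_{i-1} + p_{i-2}, q_i = a_i*q_{i-1} + q_{i-2} with p_{-2}=0, p_{-1}=1, q_{-2}=1, q_{-1}=0), until the denominator exceeds 8:
  i=0: a_0=3, p_0 = 3*1 + 0 = 3, q_0 = 3*0 + 1 = 1.
  i=1: a_1=1, p_1 = 1*3 + 1 = 4, q_1 = 1*1 + 0 = 1.
  i=2: a_2=3, p_2 = 3*4 + 3 = 15, q_2 = 3*1 + 1 = 4.
  i=3: a_3=1, p_3 = 1*15 + 4 = 19, q_3 = 1*4 + 1 = 5.
  i=4: a_4=2, p_4 = 2*19 + 15 = 53, q_4 = 2*5 + 4 = 14.
q_4 = 14 > 8, so the last convergent with denominator <= 8 is p_3/q_3 = 19/5.
The closest fraction with denominator <= 8 is either p_3/q_3 or the intermediate fraction (k*p_3 + p_2)/(k*q_3 + q_2) with the largest k >= 1 whose denominator stays <= 8; these approach x as k grows, and every other convergent or intermediate fraction in range is farther away.
Largest k: floor((8 - q_2)/q_3) = floor((8 - 4)/5) = 0.
Since k = 0, no intermediate fraction beyond p_3/q_3 has denominator <= 8, so the convergent 19/5 is the closest (its error is |53*5 - 19*14|/(14*5) = 1/70).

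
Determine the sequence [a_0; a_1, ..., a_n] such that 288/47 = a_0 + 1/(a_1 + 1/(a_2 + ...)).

[6; 7, 1, 5]

Run the Euclidean algorithm on 288 and 47; the successive quotients are the partial quotients a_0, a_1, ... (each step inverts the fractional part left over by the previous one):
  288 = 6*47 + 6, so a_0 = 6.
  47 = 7*6 + 5, so a_1 = 7.
  6 = 1*5 + 1, so a_2 = 1.
  5 = 5*1 + 0, so a_3 = 5.
The remainder reaches 0 after 4 divisions, so the expansion has 4 partial quotients, read off in order.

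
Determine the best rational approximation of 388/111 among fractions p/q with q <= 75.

Expand x = 388/111 as a continued fraction with the Euclidean algorithm:
  388 = 3*111 + 55, so a_0 = 3.
  111 = 2*55 + 1, so a_1 = 2.
  55 = 55*1 + 0, so a_2 = 55.
so x = [3; 2, 55].
Convergents (p_i = a_i*p_{i-1} + p_{i-2}, q_i = a_i*q_{i-1} + q_{i-2} with p_{-2}=0, p_{-1}=1, q_{-2}=1, q_{-1}=0), until the denominator exceeds 75:
  i=0: a_0=3, p_0 = 3*1 + 0 = 3, q_0 = 3*0 + 1 = 1.
  i=1: a_1=2, p_1 = 2*3 + 1 = 7, q_1 = 2*1 + 0 = 2.
  i=2: a_2=55, p_2 = 55*7 + 3 = 388, q_2 = 55*2 + 1 = 111.
q_2 = 111 > 75, so the last convergent with denominator <= 75 is p_1/q_1 = 7/2.
The closest fraction with denominator <= 75 is either p_1/q_1 or the intermediate fraction (k*p_1 + p_0)/(k*q_1 + q_0) with the largest k >= 1 whose denominator stays <= 75; these approach x as k grows, and every other convergent or intermediate fraction in range is farther away.
Largest k: floor((75 - q_0)/q_1) = floor((75 - 1)/2) = 37.
That gives (37*7 + 3)/(37*2 + 1) = 262/75.
Compare the errors: |x - 7/2| = |388*2 - 7*111|/(111*2) = 1/222, and |x - 262/75| = |388*75 - 262*111|/(111*75) = 18/8325.
Cross-multiplying, 18*222 = 3996 < 8325 = 1*8325, so 18/8325 is smaller: the intermediate fraction 262/75 is closer to x than 7/2.

262/75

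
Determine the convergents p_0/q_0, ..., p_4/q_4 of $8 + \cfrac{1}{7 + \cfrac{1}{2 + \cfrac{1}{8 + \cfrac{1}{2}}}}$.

Using the convergent recurrence p_i = a_i*p_{i-1} + p_{i-2}, q_i = a_i*q_{i-1} + q_{i-2} with p_{-2}=0, p_{-1}=1, q_{-2}=1, q_{-1}=0:
  i=0: a_0=8, p_0 = 8*1 + 0 = 8, q_0 = 8*0 + 1 = 1.
  i=1: a_1=7, p_1 = 7*8 + 1 = 57, q_1 = 7*1 + 0 = 7.
  i=2: a_2=2, p_2 = 2*57 + 8 = 122, q_2 = 2*7 + 1 = 15.
  i=3: a_3=8, p_3 = 8*122 + 57 = 1033, q_3 = 8*15 + 7 = 127.
  i=4: a_4=2, p_4 = 2*1033 + 122 = 2188, q_4 = 2*127 + 15 = 269.

8/1, 57/7, 122/15, 1033/127, 2188/269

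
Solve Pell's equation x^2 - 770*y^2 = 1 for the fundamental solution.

(x, y) = (111, 4)

First expand sqrt(770) as a continued fraction. With x_i = (sqrt(770) + m_i)/d_i and (m_0, d_0) = (0, 1): a_0 = floor(sqrt(770)) = 27, since 27^2 = 729 <= 770 < 784 = 28^2.
Iterate m_{i+1} = d_i*a_i - m_i, d_{i+1} = (770 - m_{i+1}^2)/d_i, a_{i+1} = floor((a_0 + m_{i+1})/d_{i+1}):
  m_1 = 1*27 - 0 = 27, d_1 = (770 - 27^2)/1 = 41/1 = 41, a_1 = floor((27 + 27)/41) = 1.
  m_2 = 41*1 - 27 = 14, d_2 = (770 - 14^2)/41 = 574/41 = 14, a_2 = floor((27 + 14)/14) = 2.
  m_3 = 14*2 - 14 = 14, d_3 = (770 - 14^2)/14 = 574/14 = 41, a_3 = floor((27 + 14)/41) = 1.
  m_4 = 41*1 - 14 = 27, d_4 = (770 - 27^2)/41 = 41/41 = 1, a_4 = floor((27 + 27)/1) = 54.
  m_5 = 1*54 - 27 = 27, d_5 = (770 - 27^2)/1 = 41/1 = 41: (m_5, d_5) = (m_1, d_1) = (27, 41), so from here the quotients repeat a_1, ..., a_4; the period length is 4.
So sqrt(770) = [27; (1, 2, 1, 54)] with period length k = 4.
k is even, so the fundamental solution of x^2 - 770y^2 = 1 is (p_{k-1}, q_{k-1}) = (p_3, q_3); compute convergents through index 3.
Convergents (p_i = a_i*p_{i-1} + p_{i-2}, q_i = a_i*q_{i-1} + q_{i-2} with p_{-2}=0, p_{-1}=1, q_{-2}=1, q_{-1}=0):
  i=0: a_0=27, p_0 = 27*1 + 0 = 27, q_0 = 27*0 + 1 = 1.
  i=1: a_1=1, p_1 = 1*27 + 1 = 28, q_1 = 1*1 + 0 = 1.
  i=2: a_2=2, p_2 = 2*28 + 27 = 83, q_2 = 2*1 + 1 = 3.
  i=3: a_3=1, p_3 = 1*83 + 28 = 111, q_3 = 1*3 + 1 = 4.
Check: 111^2 - 770*4^2 = 12321 - 12320 = 1, so (x, y) = (111, 4) solves the equation, and by the theorem it is the least positive solution.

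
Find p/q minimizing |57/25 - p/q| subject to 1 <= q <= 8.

Expand x = 57/25 as a continued fraction with the Euclidean algorithm:
  57 = 2*25 + 7, so a_0 = 2.
  25 = 3*7 + 4, so a_1 = 3.
  7 = 1*4 + 3, so a_2 = 1.
  4 = 1*3 + 1, so a_3 = 1.
  3 = 3*1 + 0, so a_4 = 3.
so x = [2; 3, 1, 1, 3].
Convergents (p_i = a_i*p_{i-1} + p_{i-2}, q_i = a_i*q_{i-1} + q_{i-2} with p_{-2}=0, p_{-1}=1, q_{-2}=1, q_{-1}=0), until the denominator exceeds 8:
  i=0: a_0=2, p_0 = 2*1 + 0 = 2, q_0 = 2*0 + 1 = 1.
  i=1: a_1=3, p_1 = 3*2 + 1 = 7, q_1 = 3*1 + 0 = 3.
  i=2: a_2=1, p_2 = 1*7 + 2 = 9, q_2 = 1*3 + 1 = 4.
  i=3: a_3=1, p_3 = 1*9 + 7 = 16, q_3 = 1*4 + 3 = 7.
  i=4: a_4=3, p_4 = 3*16 + 9 = 57, q_4 = 3*7 + 4 = 25.
q_4 = 25 > 8, so the last convergent with denominator <= 8 is p_3/q_3 = 16/7.
The closest fraction with denominator <= 8 is either p_3/q_3 or the intermediate fraction (k*p_3 + p_2)/(k*q_3 + q_2) with the largest k >= 1 whose denominator stays <= 8; these approach x as k grows, and every other convergent or intermediate fraction in range is farther away.
Largest k: floor((8 - q_2)/q_3) = floor((8 - 4)/7) = 0.
Since k = 0, no intermediate fraction beyond p_3/q_3 has denominator <= 8, so the convergent 16/7 is the closest (its error is |57*7 - 16*25|/(25*7) = 1/175).

16/7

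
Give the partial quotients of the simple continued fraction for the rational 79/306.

[0; 3, 1, 6, 1, 9]

Run the Euclidean algorithm on 79 and 306; the successive quotients are the partial quotients a_0, a_1, ... (each step inverts the fractional part left over by the previous one):
  79 = 0*306 + 79, so a_0 = 0.
  306 = 3*79 + 69, so a_1 = 3.
  79 = 1*69 + 10, so a_2 = 1.
  69 = 6*10 + 9, so a_3 = 6.
  10 = 1*9 + 1, so a_4 = 1.
  9 = 9*1 + 0, so a_5 = 9.
The remainder reaches 0 after 6 divisions, so the expansion has 6 partial quotients, read off in order.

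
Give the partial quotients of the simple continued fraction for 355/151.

Run the Euclidean algorithm on 355 and 151; the successive quotients are the partial quotients a_0, a_1, ... (each step inverts the fractional part left over by the previous one):
  355 = 2*151 + 53, so a_0 = 2.
  151 = 2*53 + 45, so a_1 = 2.
  53 = 1*45 + 8, so a_2 = 1.
  45 = 5*8 + 5, so a_3 = 5.
  8 = 1*5 + 3, so a_4 = 1.
  5 = 1*3 + 2, so a_5 = 1.
  3 = 1*2 + 1, so a_6 = 1.
  2 = 2*1 + 0, so a_7 = 2.
The remainder reaches 0 after 8 divisions, so the expansion has 8 partial quotients, read off in order.

[2; 2, 1, 5, 1, 1, 1, 2]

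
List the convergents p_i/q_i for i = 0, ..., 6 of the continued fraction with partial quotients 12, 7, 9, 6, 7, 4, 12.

12/1, 85/7, 777/64, 4747/391, 34006/2801, 140771/11595, 1723258/141941

Using the convergent recurrence p_i = a_i*p_{i-1} + p_{i-2}, q_i = a_i*q_{i-1} + q_{i-2} with p_{-2}=0, p_{-1}=1, q_{-2}=1, q_{-1}=0:
  i=0: a_0=12, p_0 = 12*1 + 0 = 12, q_0 = 12*0 + 1 = 1.
  i=1: a_1=7, p_1 = 7*12 + 1 = 85, q_1 = 7*1 + 0 = 7.
  i=2: a_2=9, p_2 = 9*85 + 12 = 777, q_2 = 9*7 + 1 = 64.
  i=3: a_3=6, p_3 = 6*777 + 85 = 4747, q_3 = 6*64 + 7 = 391.
  i=4: a_4=7, p_4 = 7*4747 + 777 = 34006, q_4 = 7*391 + 64 = 2801.
  i=5: a_5=4, p_5 = 4*34006 + 4747 = 140771, q_5 = 4*2801 + 391 = 11595.
  i=6: a_6=12, p_6 = 12*140771 + 34006 = 1723258, q_6 = 12*11595 + 2801 = 141941.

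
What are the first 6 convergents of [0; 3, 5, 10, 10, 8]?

Using the convergent recurrence p_i = a_i*p_{i-1} + p_{i-2}, q_i = a_i*q_{i-1} + q_{i-2} with p_{-2}=0, p_{-1}=1, q_{-2}=1, q_{-1}=0:
  i=0: a_0=0, p_0 = 0*1 + 0 = 0, q_0 = 0*0 + 1 = 1.
  i=1: a_1=3, p_1 = 3*0 + 1 = 1, q_1 = 3*1 + 0 = 3.
  i=2: a_2=5, p_2 = 5*1 + 0 = 5, q_2 = 5*3 + 1 = 16.
  i=3: a_3=10, p_3 = 10*5 + 1 = 51, q_3 = 10*16 + 3 = 163.
  i=4: a_4=10, p_4 = 10*51 + 5 = 515, q_4 = 10*163 + 16 = 1646.
  i=5: a_5=8, p_5 = 8*515 + 51 = 4171, q_5 = 8*1646 + 163 = 13331.

0/1, 1/3, 5/16, 51/163, 515/1646, 4171/13331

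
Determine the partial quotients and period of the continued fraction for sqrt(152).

Write x_i = (sqrt(152) + m_i)/d_i with (m_0, d_0) = (0, 1). a_0 = floor(sqrt(152)) = 12, since 12^2 = 144 <= 152 < 169 = 13^2.
Iterate m_{i+1} = d_i*a_i - m_i, d_{i+1} = (152 - m_{i+1}^2)/d_i, a_{i+1} = floor((a_0 + m_{i+1})/d_{i+1}):
  m_1 = 1*12 - 0 = 12, d_1 = (152 - 12^2)/1 = 8/1 = 8, a_1 = floor((12 + 12)/8) = 3.
  m_2 = 8*3 - 12 = 12, d_2 = (152 - 12^2)/8 = 8/8 = 1, a_2 = floor((12 + 12)/1) = 24.
  m_3 = 1*24 - 12 = 12, d_3 = (152 - 12^2)/1 = 8/1 = 8: (m_3, d_3) = (m_1, d_1) = (12, 8), so from here the quotients repeat a_1, a_2; the period length is 2.
Hence the expansion of sqrt(152) is a_0 = 12 followed by the repeating block 3, 24 (period 2).

[12; (3, 24)]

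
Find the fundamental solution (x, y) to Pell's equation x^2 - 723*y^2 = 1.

First expand sqrt(723) as a continued fraction. With x_i = (sqrt(723) + m_i)/d_i and (m_0, d_0) = (0, 1): a_0 = floor(sqrt(723)) = 26, since 26^2 = 676 <= 723 < 729 = 27^2.
Iterate m_{i+1} = d_i*a_i - m_i, d_{i+1} = (723 - m_{i+1}^2)/d_i, a_{i+1} = floor((a_0 + m_{i+1})/d_{i+1}):
  m_1 = 1*26 - 0 = 26, d_1 = (723 - 26^2)/1 = 47/1 = 47, a_1 = floor((26 + 26)/47) = 1.
  m_2 = 47*1 - 26 = 21, d_2 = (723 - 21^2)/47 = 282/47 = 6, a_2 = floor((26 + 21)/6) = 7.
  m_3 = 6*7 - 21 = 21, d_3 = (723 - 21^2)/6 = 282/6 = 47, a_3 = floor((26 + 21)/47) = 1.
  m_4 = 47*1 - 21 = 26, d_4 = (723 - 26^2)/47 = 47/47 = 1, a_4 = floor((26 + 26)/1) = 52.
  m_5 = 1*52 - 26 = 26, d_5 = (723 - 26^2)/1 = 47/1 = 47: (m_5, d_5) = (m_1, d_1) = (26, 47), so from here the quotients repeat a_1, ..., a_4; the period length is 4.
So sqrt(723) = [26; (1, 7, 1, 52)] with period length k = 4.
k is even, so the fundamental solution of x^2 - 723y^2 = 1 is (p_{k-1}, q_{k-1}) = (p_3, q_3); compute convergents through index 3.
Convergents (p_i = a_i*p_{i-1} + p_{i-2}, q_i = a_i*q_{i-1} + q_{i-2} with p_{-2}=0, p_{-1}=1, q_{-2}=1, q_{-1}=0):
  i=0: a_0=26, p_0 = 26*1 + 0 = 26, q_0 = 26*0 + 1 = 1.
  i=1: a_1=1, p_1 = 1*26 + 1 = 27, q_1 = 1*1 + 0 = 1.
  i=2: a_2=7, p_2 = 7*27 + 26 = 215, q_2 = 7*1 + 1 = 8.
  i=3: a_3=1, p_3 = 1*215 + 27 = 242, q_3 = 1*8 + 1 = 9.
Check: 242^2 - 723*9^2 = 58564 - 58563 = 1, so (x, y) = (242, 9) solves the equation, and by the theorem it is the least positive solution.

(x, y) = (242, 9)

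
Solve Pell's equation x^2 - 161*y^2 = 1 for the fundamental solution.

(x, y) = (11775, 928)

First expand sqrt(161) as a continued fraction. With x_i = (sqrt(161) + m_i)/d_i and (m_0, d_0) = (0, 1): a_0 = floor(sqrt(161)) = 12, since 12^2 = 144 <= 161 < 169 = 13^2.
Iterate m_{i+1} = d_i*a_i - m_i, d_{i+1} = (161 - m_{i+1}^2)/d_i, a_{i+1} = floor((a_0 + m_{i+1})/d_{i+1}):
  m_1 = 1*12 - 0 = 12, d_1 = (161 - 12^2)/1 = 17/1 = 17, a_1 = floor((12 + 12)/17) = 1.
  m_2 = 17*1 - 12 = 5, d_2 = (161 - 5^2)/17 = 136/17 = 8, a_2 = floor((12 + 5)/8) = 2.
  m_3 = 8*2 - 5 = 11, d_3 = (161 - 11^2)/8 = 40/8 = 5, a_3 = floor((12 + 11)/5) = 4.
  m_4 = 5*4 - 11 = 9, d_4 = (161 - 9^2)/5 = 80/5 = 16, a_4 = floor((12 + 9)/16) = 1.
  m_5 = 16*1 - 9 = 7, d_5 = (161 - 7^2)/16 = 112/16 = 7, a_5 = floor((12 + 7)/7) = 2.
  m_6 = 7*2 - 7 = 7, d_6 = (161 - 7^2)/7 = 112/7 = 16, a_6 = floor((12 + 7)/16) = 1.
  m_7 = 16*1 - 7 = 9, d_7 = (161 - 9^2)/16 = 80/16 = 5, a_7 = floor((12 + 9)/5) = 4.
  m_8 = 5*4 - 9 = 11, d_8 = (161 - 11^2)/5 = 40/5 = 8, a_8 = floor((12 + 11)/8) = 2.
  m_9 = 8*2 - 11 = 5, d_9 = (161 - 5^2)/8 = 136/8 = 17, a_9 = floor((12 + 5)/17) = 1.
  m_10 = 17*1 - 5 = 12, d_10 = (161 - 12^2)/17 = 17/17 = 1, a_10 = floor((12 + 12)/1) = 24.
  m_11 = 1*24 - 12 = 12, d_11 = (161 - 12^2)/1 = 17/1 = 17: (m_11, d_11) = (m_1, d_1) = (12, 17), so from here the quotients repeat a_1, ..., a_10; the period length is 10.
So sqrt(161) = [12; (1, 2, 4, 1, 2, 1, 4, 2, 1, 24)] with period length k = 10.
k is even, so the fundamental solution of x^2 - 161y^2 = 1 is (p_{k-1}, q_{k-1}) = (p_9, q_9); compute convergents through index 9.
Convergents (p_i = a_i*p_{i-1} + p_{i-2}, q_i = a_i*q_{i-1} + q_{i-2} with p_{-2}=0, p_{-1}=1, q_{-2}=1, q_{-1}=0):
  i=0: a_0=12, p_0 = 12*1 + 0 = 12, q_0 = 12*0 + 1 = 1.
  i=1: a_1=1, p_1 = 1*12 + 1 = 13, q_1 = 1*1 + 0 = 1.
  i=2: a_2=2, p_2 = 2*13 + 12 = 38, q_2 = 2*1 + 1 = 3.
  i=3: a_3=4, p_3 = 4*38 + 13 = 165, q_3 = 4*3 + 1 = 13.
  i=4: a_4=1, p_4 = 1*165 + 38 = 203, q_4 = 1*13 + 3 = 16.
  i=5: a_5=2, p_5 = 2*203 + 165 = 571, q_5 = 2*16 + 13 = 45.
  i=6: a_6=1, p_6 = 1*571 + 203 = 774, q_6 = 1*45 + 16 = 61.
  i=7: a_7=4, p_7 = 4*774 + 571 = 3667, q_7 = 4*61 + 45 = 289.
  i=8: a_8=2, p_8 = 2*3667 + 774 = 8108, q_8 = 2*289 + 61 = 639.
  i=9: a_9=1, p_9 = 1*8108 + 3667 = 11775, q_9 = 1*639 + 289 = 928.
Check: 11775^2 - 161*928^2 = 138650625 - 138650624 = 1, so (x, y) = (11775, 928) solves the equation, and by the theorem it is the least positive solution.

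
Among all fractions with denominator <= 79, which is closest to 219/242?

Expand x = 219/242 as a continued fraction with the Euclidean algorithm:
  219 = 0*242 + 219, so a_0 = 0.
  242 = 1*219 + 23, so a_1 = 1.
  219 = 9*23 + 12, so a_2 = 9.
  23 = 1*12 + 11, so a_3 = 1.
  12 = 1*11 + 1, so a_4 = 1.
  11 = 11*1 + 0, so a_5 = 11.
so x = [0; 1, 9, 1, 1, 11].
Convergents (p_i = a_i*p_{i-1} + p_{i-2}, q_i = a_i*q_{i-1} + q_{i-2} with p_{-2}=0, p_{-1}=1, q_{-2}=1, q_{-1}=0), until the denominator exceeds 79:
  i=0: a_0=0, p_0 = 0*1 + 0 = 0, q_0 = 0*0 + 1 = 1.
  i=1: a_1=1, p_1 = 1*0 + 1 = 1, q_1 = 1*1 + 0 = 1.
  i=2: a_2=9, p_2 = 9*1 + 0 = 9, q_2 = 9*1 + 1 = 10.
  i=3: a_3=1, p_3 = 1*9 + 1 = 10, q_3 = 1*10 + 1 = 11.
  i=4: a_4=1, p_4 = 1*10 + 9 = 19, q_4 = 1*11 + 10 = 21.
  i=5: a_5=11, p_5 = 11*19 + 10 = 219, q_5 = 11*21 + 11 = 242.
q_5 = 242 > 79, so the last convergent with denominator <= 79 is p_4/q_4 = 19/21.
The closest fraction with denominator <= 79 is either p_4/q_4 or the intermediate fraction (k*p_4 + p_3)/(k*q_4 + q_3) with the largest k >= 1 whose denominator stays <= 79; these approach x as k grows, and every other convergent or intermediate fraction in range is farther away.
Largest k: floor((79 - q_3)/q_4) = floor((79 - 11)/21) = 3.
That gives (3*19 + 10)/(3*21 + 11) = 67/74.
Compare the errors: |x - 19/21| = |219*21 - 19*242|/(242*21) = 1/5082, and |x - 67/74| = |219*74 - 67*242|/(242*74) = 8/17908.
Cross-multiplying, 1*17908 = 17908 < 40656 = 8*5082, so 1/5082 is smaller: the convergent 19/21 is closer to x than 67/74.

19/21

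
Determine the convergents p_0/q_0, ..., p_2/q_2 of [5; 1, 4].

5/1, 6/1, 29/5

Using the convergent recurrence p_i = a_i*p_{i-1} + p_{i-2}, q_i = a_i*q_{i-1} + q_{i-2} with p_{-2}=0, p_{-1}=1, q_{-2}=1, q_{-1}=0:
  i=0: a_0=5, p_0 = 5*1 + 0 = 5, q_0 = 5*0 + 1 = 1.
  i=1: a_1=1, p_1 = 1*5 + 1 = 6, q_1 = 1*1 + 0 = 1.
  i=2: a_2=4, p_2 = 4*6 + 5 = 29, q_2 = 4*1 + 1 = 5.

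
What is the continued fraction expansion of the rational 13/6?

[2; 6]

Run the Euclidean algorithm on 13 and 6; the successive quotients are the partial quotients a_0, a_1, ... (each step inverts the fractional part left over by the previous one):
  13 = 2*6 + 1, so a_0 = 2.
  6 = 6*1 + 0, so a_1 = 6.
The remainder reaches 0 after 2 divisions, so the expansion has 2 partial quotients, read off in order.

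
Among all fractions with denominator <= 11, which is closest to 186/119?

Expand x = 186/119 as a continued fraction with the Euclidean algorithm:
  186 = 1*119 + 67, so a_0 = 1.
  119 = 1*67 + 52, so a_1 = 1.
  67 = 1*52 + 15, so a_2 = 1.
  52 = 3*15 + 7, so a_3 = 3.
  15 = 2*7 + 1, so a_4 = 2.
  7 = 7*1 + 0, so a_5 = 7.
so x = [1; 1, 1, 3, 2, 7].
Convergents (p_i = a_i*p_{i-1} + p_{i-2}, q_i = a_i*q_{i-1} + q_{i-2} with p_{-2}=0, p_{-1}=1, q_{-2}=1, q_{-1}=0), until the denominator exceeds 11:
  i=0: a_0=1, p_0 = 1*1 + 0 = 1, q_0 = 1*0 + 1 = 1.
  i=1: a_1=1, p_1 = 1*1 + 1 = 2, q_1 = 1*1 + 0 = 1.
  i=2: a_2=1, p_2 = 1*2 + 1 = 3, q_2 = 1*1 + 1 = 2.
  i=3: a_3=3, p_3 = 3*3 + 2 = 11, q_3 = 3*2 + 1 = 7.
  i=4: a_4=2, p_4 = 2*11 + 3 = 25, q_4 = 2*7 + 2 = 16.
q_4 = 16 > 11, so the last convergent with denominator <= 11 is p_3/q_3 = 11/7.
The closest fraction with denominator <= 11 is either p_3/q_3 or the intermediate fraction (k*p_3 + p_2)/(k*q_3 + q_2) with the largest k >= 1 whose denominator stays <= 11; these approach x as k grows, and every other convergent or intermediate fraction in range is farther away.
Largest k: floor((11 - q_2)/q_3) = floor((11 - 2)/7) = 1.
That gives (1*11 + 3)/(1*7 + 2) = 14/9.
Compare the errors: |x - 11/7| = |186*7 - 11*119|/(119*7) = 7/833, and |x - 14/9| = |186*9 - 14*119|/(119*9) = 8/1071.
Cross-multiplying, 8*833 = 6664 < 7497 = 7*1071, so 8/1071 is smaller: the intermediate fraction 14/9 is closer to x than 11/7.

14/9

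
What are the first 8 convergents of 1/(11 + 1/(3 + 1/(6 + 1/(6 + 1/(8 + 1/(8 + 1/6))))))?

Using the convergent recurrence p_i = a_i*p_{i-1} + p_{i-2}, q_i = a_i*q_{i-1} + q_{i-2} with p_{-2}=0, p_{-1}=1, q_{-2}=1, q_{-1}=0:
  i=0: a_0=0, p_0 = 0*1 + 0 = 0, q_0 = 0*0 + 1 = 1.
  i=1: a_1=11, p_1 = 11*0 + 1 = 1, q_1 = 11*1 + 0 = 11.
  i=2: a_2=3, p_2 = 3*1 + 0 = 3, q_2 = 3*11 + 1 = 34.
  i=3: a_3=6, p_3 = 6*3 + 1 = 19, q_3 = 6*34 + 11 = 215.
  i=4: a_4=6, p_4 = 6*19 + 3 = 117, q_4 = 6*215 + 34 = 1324.
  i=5: a_5=8, p_5 = 8*117 + 19 = 955, q_5 = 8*1324 + 215 = 10807.
  i=6: a_6=8, p_6 = 8*955 + 117 = 7757, q_6 = 8*10807 + 1324 = 87780.
  i=7: a_7=6, p_7 = 6*7757 + 955 = 47497, q_7 = 6*87780 + 10807 = 537487.

0/1, 1/11, 3/34, 19/215, 117/1324, 955/10807, 7757/87780, 47497/537487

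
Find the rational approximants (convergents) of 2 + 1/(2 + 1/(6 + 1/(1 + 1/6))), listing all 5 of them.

Using the convergent recurrence p_i = a_i*p_{i-1} + p_{i-2}, q_i = a_i*q_{i-1} + q_{i-2} with p_{-2}=0, p_{-1}=1, q_{-2}=1, q_{-1}=0:
  i=0: a_0=2, p_0 = 2*1 + 0 = 2, q_0 = 2*0 + 1 = 1.
  i=1: a_1=2, p_1 = 2*2 + 1 = 5, q_1 = 2*1 + 0 = 2.
  i=2: a_2=6, p_2 = 6*5 + 2 = 32, q_2 = 6*2 + 1 = 13.
  i=3: a_3=1, p_3 = 1*32 + 5 = 37, q_3 = 1*13 + 2 = 15.
  i=4: a_4=6, p_4 = 6*37 + 32 = 254, q_4 = 6*15 + 13 = 103.

2/1, 5/2, 32/13, 37/15, 254/103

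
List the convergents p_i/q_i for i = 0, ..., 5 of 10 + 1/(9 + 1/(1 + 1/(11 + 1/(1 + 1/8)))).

10/1, 91/9, 101/10, 1202/119, 1303/129, 11626/1151

Using the convergent recurrence p_i = a_i*p_{i-1} + p_{i-2}, q_i = a_i*q_{i-1} + q_{i-2} with p_{-2}=0, p_{-1}=1, q_{-2}=1, q_{-1}=0:
  i=0: a_0=10, p_0 = 10*1 + 0 = 10, q_0 = 10*0 + 1 = 1.
  i=1: a_1=9, p_1 = 9*10 + 1 = 91, q_1 = 9*1 + 0 = 9.
  i=2: a_2=1, p_2 = 1*91 + 10 = 101, q_2 = 1*9 + 1 = 10.
  i=3: a_3=11, p_3 = 11*101 + 91 = 1202, q_3 = 11*10 + 9 = 119.
  i=4: a_4=1, p_4 = 1*1202 + 101 = 1303, q_4 = 1*119 + 10 = 129.
  i=5: a_5=8, p_5 = 8*1303 + 1202 = 11626, q_5 = 8*129 + 119 = 1151.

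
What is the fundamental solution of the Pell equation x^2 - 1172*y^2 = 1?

(x, y) = (12320649, 359890)

First expand sqrt(1172) as a continued fraction. With x_i = (sqrt(1172) + m_i)/d_i and (m_0, d_0) = (0, 1): a_0 = floor(sqrt(1172)) = 34, since 34^2 = 1156 <= 1172 < 1225 = 35^2.
Iterate m_{i+1} = d_i*a_i - m_i, d_{i+1} = (1172 - m_{i+1}^2)/d_i, a_{i+1} = floor((a_0 + m_{i+1})/d_{i+1}):
  m_1 = 1*34 - 0 = 34, d_1 = (1172 - 34^2)/1 = 16/1 = 16, a_1 = floor((34 + 34)/16) = 4.
  m_2 = 16*4 - 34 = 30, d_2 = (1172 - 30^2)/16 = 272/16 = 17, a_2 = floor((34 + 30)/17) = 3.
  m_3 = 17*3 - 30 = 21, d_3 = (1172 - 21^2)/17 = 731/17 = 43, a_3 = floor((34 + 21)/43) = 1.
  m_4 = 43*1 - 21 = 22, d_4 = (1172 - 22^2)/43 = 688/43 = 16, a_4 = floor((34 + 22)/16) = 3.
  m_5 = 16*3 - 22 = 26, d_5 = (1172 - 26^2)/16 = 496/16 = 31, a_5 = floor((34 + 26)/31) = 1.
  m_6 = 31*1 - 26 = 5, d_6 = (1172 - 5^2)/31 = 1147/31 = 37, a_6 = floor((34 + 5)/37) = 1.
  m_7 = 37*1 - 5 = 32, d_7 = (1172 - 32^2)/37 = 148/37 = 4, a_7 = floor((34 + 32)/4) = 16.
  m_8 = 4*16 - 32 = 32, d_8 = (1172 - 32^2)/4 = 148/4 = 37, a_8 = floor((34 + 32)/37) = 1.
  m_9 = 37*1 - 32 = 5, d_9 = (1172 - 5^2)/37 = 1147/37 = 31, a_9 = floor((34 + 5)/31) = 1.
  m_10 = 31*1 - 5 = 26, d_10 = (1172 - 26^2)/31 = 496/31 = 16, a_10 = floor((34 + 26)/16) = 3.
  m_11 = 16*3 - 26 = 22, d_11 = (1172 - 22^2)/16 = 688/16 = 43, a_11 = floor((34 + 22)/43) = 1.
  m_12 = 43*1 - 22 = 21, d_12 = (1172 - 21^2)/43 = 731/43 = 17, a_12 = floor((34 + 21)/17) = 3.
  m_13 = 17*3 - 21 = 30, d_13 = (1172 - 30^2)/17 = 272/17 = 16, a_13 = floor((34 + 30)/16) = 4.
  m_14 = 16*4 - 30 = 34, d_14 = (1172 - 34^2)/16 = 16/16 = 1, a_14 = floor((34 + 34)/1) = 68.
  m_15 = 1*68 - 34 = 34, d_15 = (1172 - 34^2)/1 = 16/1 = 16: (m_15, d_15) = (m_1, d_1) = (34, 16), so from here the quotients repeat a_1, ..., a_14; the period length is 14.
So sqrt(1172) = [34; (4, 3, 1, 3, 1, 1, 16, 1, 1, 3, 1, 3, 4, 68)] with period length k = 14.
k is even, so the fundamental solution of x^2 - 1172y^2 = 1 is (p_{k-1}, q_{k-1}) = (p_13, q_13); compute convergents through index 13.
Convergents (p_i = a_i*p_{i-1} + p_{i-2}, q_i = a_i*q_{i-1} + q_{i-2} with p_{-2}=0, p_{-1}=1, q_{-2}=1, q_{-1}=0):
  i=0: a_0=34, p_0 = 34*1 + 0 = 34, q_0 = 34*0 + 1 = 1.
  i=1: a_1=4, p_1 = 4*34 + 1 = 137, q_1 = 4*1 + 0 = 4.
  i=2: a_2=3, p_2 = 3*137 + 34 = 445, q_2 = 3*4 + 1 = 13.
  i=3: a_3=1, p_3 = 1*445 + 137 = 582, q_3 = 1*13 + 4 = 17.
  i=4: a_4=3, p_4 = 3*582 + 445 = 2191, q_4 = 3*17 + 13 = 64.
  i=5: a_5=1, p_5 = 1*2191 + 582 = 2773, q_5 = 1*64 + 17 = 81.
  i=6: a_6=1, p_6 = 1*2773 + 2191 = 4964, q_6 = 1*81 + 64 = 145.
  i=7: a_7=16, p_7 = 16*4964 + 2773 = 82197, q_7 = 16*145 + 81 = 2401.
  i=8: a_8=1, p_8 = 1*82197 + 4964 = 87161, q_8 = 1*2401 + 145 = 2546.
  i=9: a_9=1, p_9 = 1*87161 + 82197 = 169358, q_9 = 1*2546 + 2401 = 4947.
  i=10: a_10=3, p_10 = 3*169358 + 87161 = 595235, q_10 = 3*4947 + 2546 = 17387.
  i=11: a_11=1, p_11 = 1*595235 + 169358 = 764593, q_11 = 1*17387 + 4947 = 22334.
  i=12: a_12=3, p_12 = 3*764593 + 595235 = 2889014, q_12 = 3*22334 + 17387 = 84389.
  i=13: a_13=4, p_13 = 4*2889014 + 764593 = 12320649, q_13 = 4*84389 + 22334 = 359890.
Check: 12320649^2 - 1172*359890^2 = 151798391781201 - 151798391781200 = 1, so (x, y) = (12320649, 359890) solves the equation, and by the theorem it is the least positive solution.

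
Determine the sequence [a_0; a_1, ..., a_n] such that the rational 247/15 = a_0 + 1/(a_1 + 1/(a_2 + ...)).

[16; 2, 7]

Run the Euclidean algorithm on 247 and 15; the successive quotients are the partial quotients a_0, a_1, ... (each step inverts the fractional part left over by the previous one):
  247 = 16*15 + 7, so a_0 = 16.
  15 = 2*7 + 1, so a_1 = 2.
  7 = 7*1 + 0, so a_2 = 7.
The remainder reaches 0 after 3 divisions, so the expansion has 3 partial quotients, read off in order.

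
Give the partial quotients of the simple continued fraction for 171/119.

Run the Euclidean algorithm on 171 and 119; the successive quotients are the partial quotients a_0, a_1, ... (each step inverts the fractional part left over by the previous one):
  171 = 1*119 + 52, so a_0 = 1.
  119 = 2*52 + 15, so a_1 = 2.
  52 = 3*15 + 7, so a_2 = 3.
  15 = 2*7 + 1, so a_3 = 2.
  7 = 7*1 + 0, so a_4 = 7.
The remainder reaches 0 after 5 divisions, so the expansion has 5 partial quotients, read off in order.

[1; 2, 3, 2, 7]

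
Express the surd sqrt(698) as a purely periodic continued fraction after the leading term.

[26; (2, 2, 1, 1, 1, 1, 2, 2, 52)]

Write x_i = (sqrt(698) + m_i)/d_i with (m_0, d_0) = (0, 1). a_0 = floor(sqrt(698)) = 26, since 26^2 = 676 <= 698 < 729 = 27^2.
Iterate m_{i+1} = d_i*a_i - m_i, d_{i+1} = (698 - m_{i+1}^2)/d_i, a_{i+1} = floor((a_0 + m_{i+1})/d_{i+1}):
  m_1 = 1*26 - 0 = 26, d_1 = (698 - 26^2)/1 = 22/1 = 22, a_1 = floor((26 + 26)/22) = 2.
  m_2 = 22*2 - 26 = 18, d_2 = (698 - 18^2)/22 = 374/22 = 17, a_2 = floor((26 + 18)/17) = 2.
  m_3 = 17*2 - 18 = 16, d_3 = (698 - 16^2)/17 = 442/17 = 26, a_3 = floor((26 + 16)/26) = 1.
  m_4 = 26*1 - 16 = 10, d_4 = (698 - 10^2)/26 = 598/26 = 23, a_4 = floor((26 + 10)/23) = 1.
  m_5 = 23*1 - 10 = 13, d_5 = (698 - 13^2)/23 = 529/23 = 23, a_5 = floor((26 + 13)/23) = 1.
  m_6 = 23*1 - 13 = 10, d_6 = (698 - 10^2)/23 = 598/23 = 26, a_6 = floor((26 + 10)/26) = 1.
  m_7 = 26*1 - 10 = 16, d_7 = (698 - 16^2)/26 = 442/26 = 17, a_7 = floor((26 + 16)/17) = 2.
  m_8 = 17*2 - 16 = 18, d_8 = (698 - 18^2)/17 = 374/17 = 22, a_8 = floor((26 + 18)/22) = 2.
  m_9 = 22*2 - 18 = 26, d_9 = (698 - 26^2)/22 = 22/22 = 1, a_9 = floor((26 + 26)/1) = 52.
  m_10 = 1*52 - 26 = 26, d_10 = (698 - 26^2)/1 = 22/1 = 22: (m_10, d_10) = (m_1, d_1) = (26, 22), so from here the quotients repeat a_1, ..., a_9; the period length is 9.
Hence the expansion of sqrt(698) is a_0 = 26 followed by the repeating block 2, 2, 1, 1, 1, 1, 2, 2, 52 (period 9).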